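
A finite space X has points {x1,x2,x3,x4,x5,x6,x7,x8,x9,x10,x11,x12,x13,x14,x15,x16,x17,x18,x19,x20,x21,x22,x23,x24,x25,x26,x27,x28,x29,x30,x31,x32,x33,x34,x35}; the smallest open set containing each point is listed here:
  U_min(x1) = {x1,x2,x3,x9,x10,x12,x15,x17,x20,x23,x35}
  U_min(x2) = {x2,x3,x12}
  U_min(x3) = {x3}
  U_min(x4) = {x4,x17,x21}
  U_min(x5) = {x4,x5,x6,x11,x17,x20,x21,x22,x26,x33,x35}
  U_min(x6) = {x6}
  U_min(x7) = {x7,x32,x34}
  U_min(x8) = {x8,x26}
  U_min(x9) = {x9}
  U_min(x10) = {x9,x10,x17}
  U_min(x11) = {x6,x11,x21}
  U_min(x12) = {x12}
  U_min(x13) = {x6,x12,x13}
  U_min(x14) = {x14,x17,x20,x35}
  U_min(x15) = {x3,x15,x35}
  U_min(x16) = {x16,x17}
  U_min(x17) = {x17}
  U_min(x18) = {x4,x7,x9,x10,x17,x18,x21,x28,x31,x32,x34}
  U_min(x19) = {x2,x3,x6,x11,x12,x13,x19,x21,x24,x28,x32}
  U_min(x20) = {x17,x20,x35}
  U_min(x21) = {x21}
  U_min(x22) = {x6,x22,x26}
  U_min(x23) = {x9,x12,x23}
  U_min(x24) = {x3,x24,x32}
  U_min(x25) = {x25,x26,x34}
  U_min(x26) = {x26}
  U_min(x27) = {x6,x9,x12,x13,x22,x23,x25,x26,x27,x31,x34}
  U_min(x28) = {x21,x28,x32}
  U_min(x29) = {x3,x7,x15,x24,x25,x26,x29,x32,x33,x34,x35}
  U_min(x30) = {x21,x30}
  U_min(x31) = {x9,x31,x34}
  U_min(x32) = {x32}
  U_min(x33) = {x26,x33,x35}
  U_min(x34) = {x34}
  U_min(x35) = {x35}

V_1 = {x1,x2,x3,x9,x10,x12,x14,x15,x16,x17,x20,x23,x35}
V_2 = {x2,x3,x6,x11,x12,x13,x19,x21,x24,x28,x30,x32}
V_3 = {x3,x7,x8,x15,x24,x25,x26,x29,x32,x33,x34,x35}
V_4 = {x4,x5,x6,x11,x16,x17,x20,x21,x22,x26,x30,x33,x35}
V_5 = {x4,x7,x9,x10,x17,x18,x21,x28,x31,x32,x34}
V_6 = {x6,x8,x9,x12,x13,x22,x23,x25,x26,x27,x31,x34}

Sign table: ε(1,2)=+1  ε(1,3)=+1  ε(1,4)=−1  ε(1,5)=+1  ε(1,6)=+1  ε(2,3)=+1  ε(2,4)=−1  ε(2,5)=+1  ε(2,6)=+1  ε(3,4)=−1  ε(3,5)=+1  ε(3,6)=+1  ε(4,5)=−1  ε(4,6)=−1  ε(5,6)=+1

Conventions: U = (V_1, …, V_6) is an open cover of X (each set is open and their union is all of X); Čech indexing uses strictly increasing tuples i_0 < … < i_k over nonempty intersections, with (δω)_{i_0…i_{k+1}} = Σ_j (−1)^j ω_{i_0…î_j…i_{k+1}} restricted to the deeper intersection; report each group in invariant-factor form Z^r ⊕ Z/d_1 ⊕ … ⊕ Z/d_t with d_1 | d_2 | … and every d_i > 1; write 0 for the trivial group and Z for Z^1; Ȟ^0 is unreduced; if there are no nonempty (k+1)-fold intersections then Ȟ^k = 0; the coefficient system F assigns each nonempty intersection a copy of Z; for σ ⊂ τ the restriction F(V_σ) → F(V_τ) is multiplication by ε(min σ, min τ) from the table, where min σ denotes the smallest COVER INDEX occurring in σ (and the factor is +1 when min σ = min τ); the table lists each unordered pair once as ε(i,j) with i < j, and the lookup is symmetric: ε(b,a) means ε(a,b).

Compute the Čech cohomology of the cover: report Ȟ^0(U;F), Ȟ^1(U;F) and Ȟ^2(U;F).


Ȟ^0 = Z,  Ȟ^1 = 0,  Ȟ^2 = Z/2

nonempty overlaps:
  V12={x2,x3,x12} V13={x3,x15,x35} V14={x16,x17,x20,x35} V15={x9,x10,x17} V16={x9,x12,x23} V23={x3,x24,x32} V24={x6,x11,x21,x30} V25={x21,x28,x32} V26={x6,x12,x13} V34={x26,x33,x35} V35={x7,x32,x34} V36={x8,x25,x26,x34} V45={x4,x17,x21} V46={x6,x22,x26} V56={x9,x31,x34}
  V123={x3} V126={x12} V134={x35} V145={x17} V156={x9} V235={x32} V245={x21} V246={x6} V346={x26} V356={x34}
C dims 6,15,10; δ0: rk 5, SNF 1^5; δ1: rk 10, SNF 1^9·2
degree 0: 6−5−0 = 1 → Ȟ^0 ≅ Z
degree 1: 15−10−5 = 0 → Ȟ^1 ≅ 0
degree 2: 10−0−10 = 0 plus torsion [2] → Ȟ^2 ≅ Z/2


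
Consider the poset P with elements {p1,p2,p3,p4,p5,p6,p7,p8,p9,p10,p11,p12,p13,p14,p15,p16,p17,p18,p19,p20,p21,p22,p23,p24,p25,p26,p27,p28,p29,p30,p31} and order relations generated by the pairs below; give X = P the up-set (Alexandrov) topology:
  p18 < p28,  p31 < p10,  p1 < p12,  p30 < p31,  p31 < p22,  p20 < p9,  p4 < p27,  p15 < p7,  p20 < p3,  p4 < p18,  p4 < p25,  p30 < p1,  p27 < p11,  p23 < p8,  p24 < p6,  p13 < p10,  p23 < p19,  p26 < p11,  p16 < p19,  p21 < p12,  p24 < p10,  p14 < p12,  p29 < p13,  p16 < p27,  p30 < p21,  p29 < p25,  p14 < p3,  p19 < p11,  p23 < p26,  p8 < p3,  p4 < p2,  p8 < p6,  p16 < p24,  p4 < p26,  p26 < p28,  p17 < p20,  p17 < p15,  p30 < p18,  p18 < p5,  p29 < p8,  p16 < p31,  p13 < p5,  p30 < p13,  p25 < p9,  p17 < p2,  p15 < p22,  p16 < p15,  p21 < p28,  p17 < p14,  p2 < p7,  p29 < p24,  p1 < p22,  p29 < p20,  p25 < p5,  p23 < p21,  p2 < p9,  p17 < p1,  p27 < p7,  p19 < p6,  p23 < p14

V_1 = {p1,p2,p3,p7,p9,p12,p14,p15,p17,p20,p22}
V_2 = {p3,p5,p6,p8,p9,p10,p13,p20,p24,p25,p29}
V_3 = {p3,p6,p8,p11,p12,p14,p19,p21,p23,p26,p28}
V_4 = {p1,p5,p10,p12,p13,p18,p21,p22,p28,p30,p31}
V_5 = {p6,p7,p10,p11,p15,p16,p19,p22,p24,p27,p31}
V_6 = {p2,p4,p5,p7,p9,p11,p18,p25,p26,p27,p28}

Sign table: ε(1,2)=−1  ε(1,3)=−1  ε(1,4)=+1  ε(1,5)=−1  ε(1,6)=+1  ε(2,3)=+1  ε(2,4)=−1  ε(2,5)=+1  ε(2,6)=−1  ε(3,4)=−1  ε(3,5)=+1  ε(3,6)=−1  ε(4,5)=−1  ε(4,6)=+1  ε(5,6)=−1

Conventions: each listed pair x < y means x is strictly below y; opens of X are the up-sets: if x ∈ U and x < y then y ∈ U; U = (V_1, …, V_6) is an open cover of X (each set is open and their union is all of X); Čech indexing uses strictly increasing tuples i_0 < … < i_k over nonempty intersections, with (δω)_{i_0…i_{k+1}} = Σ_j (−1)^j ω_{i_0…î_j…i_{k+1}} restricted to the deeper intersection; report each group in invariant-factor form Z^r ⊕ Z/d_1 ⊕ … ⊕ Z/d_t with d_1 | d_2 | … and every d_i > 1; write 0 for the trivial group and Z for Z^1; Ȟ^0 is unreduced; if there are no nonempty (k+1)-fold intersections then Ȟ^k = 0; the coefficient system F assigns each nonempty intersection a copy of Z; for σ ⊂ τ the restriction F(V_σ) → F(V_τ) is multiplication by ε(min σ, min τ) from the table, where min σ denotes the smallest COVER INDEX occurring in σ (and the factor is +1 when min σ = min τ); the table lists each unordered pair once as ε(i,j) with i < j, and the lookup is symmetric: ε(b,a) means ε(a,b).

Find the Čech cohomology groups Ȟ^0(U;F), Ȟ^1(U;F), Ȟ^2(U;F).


Ȟ^0 ≅ Z, Ȟ^1 ≅ 0 and Ȟ^2 ≅ Z/2

intersection data:
  V12={p3,p9,p20} V13={p3,p12,p14} V14={p1,p12,p22} V15={p7,p15,p22} V16={p2,p7,p9} V23={p3,p6,p8} V24={p5,p10,p13} V25={p6,p10,p24} V26={p5,p9,p25} V34={p12,p21,p28} V35={p6,p11,p19} V36={p11,p26,p28} V45={p10,p22,p31} V46={p5,p18,p28} V56={p7,p11,p27}
  V123={p3} V126={p9} V134={p12} V145={p22} V156={p7} V235={p6} V245={p10} V246={p5} V346={p28} V356={p11}
C dims 6,15,10; δ0: rk 5, SNF 1^5; δ1: rk 10, SNF 1^9·2
Ȟ^0 = (6 − 5) − 0 = 1, so Ȟ^0 ≅ Z
Ȟ^1 = (15 − 10) − 5 = 0, so Ȟ^1 ≅ 0
Ȟ^2 = (10 − 0) − 10 = 0 plus torsion [2], so Ȟ^2 ≅ Z/2


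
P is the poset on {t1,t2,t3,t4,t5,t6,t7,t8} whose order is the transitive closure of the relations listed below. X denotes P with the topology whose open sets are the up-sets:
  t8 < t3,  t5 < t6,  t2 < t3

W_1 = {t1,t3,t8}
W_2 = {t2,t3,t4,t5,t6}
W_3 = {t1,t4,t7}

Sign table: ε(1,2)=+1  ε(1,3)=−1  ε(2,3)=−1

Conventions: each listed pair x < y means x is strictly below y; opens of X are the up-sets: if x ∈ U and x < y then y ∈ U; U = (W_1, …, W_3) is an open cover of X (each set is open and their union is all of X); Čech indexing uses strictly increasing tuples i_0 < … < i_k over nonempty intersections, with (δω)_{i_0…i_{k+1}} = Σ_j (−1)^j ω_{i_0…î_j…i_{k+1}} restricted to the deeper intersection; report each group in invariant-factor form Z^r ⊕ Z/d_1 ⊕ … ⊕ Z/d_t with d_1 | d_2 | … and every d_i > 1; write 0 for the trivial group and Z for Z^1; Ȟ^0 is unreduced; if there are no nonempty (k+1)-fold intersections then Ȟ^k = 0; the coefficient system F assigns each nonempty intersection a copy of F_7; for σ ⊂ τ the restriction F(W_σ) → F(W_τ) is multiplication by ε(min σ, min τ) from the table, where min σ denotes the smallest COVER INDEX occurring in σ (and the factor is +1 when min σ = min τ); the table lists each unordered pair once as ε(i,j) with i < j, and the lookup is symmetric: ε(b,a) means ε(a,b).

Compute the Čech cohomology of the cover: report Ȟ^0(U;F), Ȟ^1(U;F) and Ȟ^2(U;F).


Ȟ^0 ≅ Z/7; Ȟ^1 ≅ Z/7; Ȟ^2 ≅ 0

nonempty overlaps:
  W12={t3} W13={t1} W23={t4}
C dims 3,3; δ0: rk_F7 2
degree 0: 3−2−0 = 1 → Ȟ^0 ≅ Z/7
degree 1: 3−0−2 = 1 → Ȟ^1 ≅ Z/7
degree 2: 0−0−0 = 0 → Ȟ^2 ≅ 0


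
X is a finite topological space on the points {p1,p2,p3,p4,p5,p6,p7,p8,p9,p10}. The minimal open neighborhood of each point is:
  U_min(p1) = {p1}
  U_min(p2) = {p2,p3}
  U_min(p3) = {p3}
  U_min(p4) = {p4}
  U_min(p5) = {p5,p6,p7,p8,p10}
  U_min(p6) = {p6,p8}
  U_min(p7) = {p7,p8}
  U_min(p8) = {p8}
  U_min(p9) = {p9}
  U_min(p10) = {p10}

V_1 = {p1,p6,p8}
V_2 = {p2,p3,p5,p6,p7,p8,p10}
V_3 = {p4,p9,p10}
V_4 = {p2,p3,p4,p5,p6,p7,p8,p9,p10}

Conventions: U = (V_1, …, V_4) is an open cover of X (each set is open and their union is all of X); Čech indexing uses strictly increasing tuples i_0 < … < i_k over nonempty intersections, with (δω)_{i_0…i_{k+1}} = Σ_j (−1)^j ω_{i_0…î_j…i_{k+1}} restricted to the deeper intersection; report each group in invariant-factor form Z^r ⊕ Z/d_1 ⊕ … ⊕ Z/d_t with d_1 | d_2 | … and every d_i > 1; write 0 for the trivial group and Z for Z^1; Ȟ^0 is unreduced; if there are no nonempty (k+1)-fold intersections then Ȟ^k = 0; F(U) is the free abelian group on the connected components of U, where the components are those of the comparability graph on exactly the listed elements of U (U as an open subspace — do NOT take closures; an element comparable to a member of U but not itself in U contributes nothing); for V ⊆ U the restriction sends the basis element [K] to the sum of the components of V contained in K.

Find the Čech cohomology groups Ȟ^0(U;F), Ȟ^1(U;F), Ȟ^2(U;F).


nerve simplices:
  V12={p6,p8} V14={p6,p8} V23={p10} V24={p2,p3,p5,p6,p7,p8,p10} V34={p4,p9,p10}
  V124={p6,p8} V234={p10}
components per intersection:
  V1: {p1} {p6,p8}
  V2: {p2,p3} {p5,p6,p7,p8,p10}
  V3: {p4} {p9} {p10}
  V4: {p2,p3} {p4} {p5,p6,p7,p8,p10} {p9}
  V12: {p6,p8}
  V14: {p6,p8}
  V23: {p10}
  V24: {p2,p3} {p5,p6,p7,p8,p10}
  V34: {p4} {p9} {p10}
  V124: {p6,p8}
  V234: {p10}
C dims 11,8,2; δ0: rk 6, SNF 1^6; δ1: rk 2, SNF 1^2
degree 0: 11−6−0 = 5 → Ȟ^0 ≅ Z^5
degree 1: 8−2−6 = 0 → Ȟ^1 ≅ 0
degree 2: 2−0−2 = 0 → Ȟ^2 ≅ 0

Ȟ^0 ≅ Z^5, Ȟ^1 ≅ 0, Ȟ^2 ≅ 0


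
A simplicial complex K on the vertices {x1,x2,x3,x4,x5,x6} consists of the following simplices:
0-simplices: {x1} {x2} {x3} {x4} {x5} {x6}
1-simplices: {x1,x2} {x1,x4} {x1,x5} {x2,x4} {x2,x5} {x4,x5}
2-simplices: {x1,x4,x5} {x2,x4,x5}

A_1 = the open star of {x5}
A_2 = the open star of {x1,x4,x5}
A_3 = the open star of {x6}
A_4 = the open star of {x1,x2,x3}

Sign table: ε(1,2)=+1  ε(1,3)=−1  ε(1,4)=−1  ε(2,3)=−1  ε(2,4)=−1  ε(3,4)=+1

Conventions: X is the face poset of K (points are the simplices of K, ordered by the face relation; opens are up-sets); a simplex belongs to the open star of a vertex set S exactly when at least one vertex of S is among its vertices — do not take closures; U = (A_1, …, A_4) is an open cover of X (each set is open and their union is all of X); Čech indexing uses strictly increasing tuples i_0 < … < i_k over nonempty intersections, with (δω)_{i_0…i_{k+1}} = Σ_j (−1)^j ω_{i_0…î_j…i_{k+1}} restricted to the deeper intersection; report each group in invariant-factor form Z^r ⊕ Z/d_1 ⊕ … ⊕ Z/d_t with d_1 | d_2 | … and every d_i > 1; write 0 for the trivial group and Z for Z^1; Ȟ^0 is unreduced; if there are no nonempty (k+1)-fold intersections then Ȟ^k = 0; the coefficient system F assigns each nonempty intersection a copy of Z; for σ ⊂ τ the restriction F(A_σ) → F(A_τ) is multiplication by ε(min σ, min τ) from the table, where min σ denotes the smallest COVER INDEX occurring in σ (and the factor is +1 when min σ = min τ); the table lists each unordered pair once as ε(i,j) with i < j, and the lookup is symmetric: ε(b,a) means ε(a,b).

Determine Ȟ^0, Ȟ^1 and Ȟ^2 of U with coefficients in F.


intersection data:
  A1={{x5},{x1,x5},{x2,x5},{x4,x5},{x1,x4,x5},{x2,x4,x5}} A2={{x1},{x4},{x5},{x1,x2},{x1,x4},{x1,x5},{x2,x4},{x2,x5},{x4,x5},{x1,x4,x5},{x2,x4,x5}} A3={{x6}} A4={{x1},{x2},{x3},{x1,x2},{x1,x4},{x1,x5},{x2,x4},{x2,x5},{x1,x4,x5},{x2,x4,x5}}
  A12={{x5},{x1,x5},{x2,x5},{x4,x5},{x1,x4,x5},{x2,x4,x5}} A14={{x1,x5},{x2,x5},{x1,x4,x5},{x2,x4,x5}} A24={{x1},{x1,x2},{x1,x4},{x1,x5},{x2,x4},{x2,x5},{x1,x4,x5},{x2,x4,x5}}
  A124={{x1,x5},{x2,x5},{x1,x4,x5},{x2,x4,x5}}
C dims 4,3,1; δ0: rk 2, SNF 1^2; δ1: rk 1, SNF 1^1
Ȟ^0 = (4 − 2) − 0 = 2, so Ȟ^0 ≅ Z^2
Ȟ^1 = (3 − 1) − 2 = 0, so Ȟ^1 ≅ 0
Ȟ^2 = (1 − 0) − 1 = 0, so Ȟ^2 ≅ 0

Ȟ^0 ≅ Z^2,  Ȟ^1 ≅ 0,  Ȟ^2 ≅ 0


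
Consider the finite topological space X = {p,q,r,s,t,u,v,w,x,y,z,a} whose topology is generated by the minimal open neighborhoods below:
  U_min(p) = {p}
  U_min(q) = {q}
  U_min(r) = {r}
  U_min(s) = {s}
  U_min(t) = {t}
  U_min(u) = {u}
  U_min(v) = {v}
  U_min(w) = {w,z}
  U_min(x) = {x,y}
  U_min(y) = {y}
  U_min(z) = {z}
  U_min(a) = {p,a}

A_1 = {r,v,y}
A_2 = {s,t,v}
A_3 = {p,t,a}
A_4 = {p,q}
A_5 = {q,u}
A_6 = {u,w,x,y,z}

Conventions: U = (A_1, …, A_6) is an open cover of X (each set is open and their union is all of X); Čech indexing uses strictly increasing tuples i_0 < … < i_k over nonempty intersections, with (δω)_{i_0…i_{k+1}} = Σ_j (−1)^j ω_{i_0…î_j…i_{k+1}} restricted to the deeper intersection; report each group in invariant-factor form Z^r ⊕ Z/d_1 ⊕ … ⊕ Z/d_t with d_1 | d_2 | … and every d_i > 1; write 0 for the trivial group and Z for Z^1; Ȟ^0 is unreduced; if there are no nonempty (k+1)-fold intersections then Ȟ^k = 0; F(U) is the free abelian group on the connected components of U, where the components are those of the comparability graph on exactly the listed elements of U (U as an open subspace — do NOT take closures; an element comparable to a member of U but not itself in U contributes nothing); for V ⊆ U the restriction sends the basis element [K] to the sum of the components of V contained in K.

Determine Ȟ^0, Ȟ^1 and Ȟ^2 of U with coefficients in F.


nonempty intersections:
  A12={v} A16={y} A23={t} A34={p} A45={q} A56={u}
components per intersection:
  A1: {r} {v} {y}
  A2: {s} {t} {v}
  A3: {p,a} {t}
  A4: {p} {q}
  A5: {q} {u}
  A6: {u} {w,z} {x,y}
  A12: {v}
  A16: {y}
  A23: {t}
  A34: {p}
  A45: {q}
  A56: {u}
C dims 15,6; δ0: rk 6, SNF 1^6
Ȟ^0: (15−6)−0=9 ⇒ Z^9
Ȟ^1: (6−0)−6=0 ⇒ 0
Ȟ^2: (0−0)−0=0 ⇒ 0

Ȟ^0 = Z^9; Ȟ^1 = 0; Ȟ^2 = 0


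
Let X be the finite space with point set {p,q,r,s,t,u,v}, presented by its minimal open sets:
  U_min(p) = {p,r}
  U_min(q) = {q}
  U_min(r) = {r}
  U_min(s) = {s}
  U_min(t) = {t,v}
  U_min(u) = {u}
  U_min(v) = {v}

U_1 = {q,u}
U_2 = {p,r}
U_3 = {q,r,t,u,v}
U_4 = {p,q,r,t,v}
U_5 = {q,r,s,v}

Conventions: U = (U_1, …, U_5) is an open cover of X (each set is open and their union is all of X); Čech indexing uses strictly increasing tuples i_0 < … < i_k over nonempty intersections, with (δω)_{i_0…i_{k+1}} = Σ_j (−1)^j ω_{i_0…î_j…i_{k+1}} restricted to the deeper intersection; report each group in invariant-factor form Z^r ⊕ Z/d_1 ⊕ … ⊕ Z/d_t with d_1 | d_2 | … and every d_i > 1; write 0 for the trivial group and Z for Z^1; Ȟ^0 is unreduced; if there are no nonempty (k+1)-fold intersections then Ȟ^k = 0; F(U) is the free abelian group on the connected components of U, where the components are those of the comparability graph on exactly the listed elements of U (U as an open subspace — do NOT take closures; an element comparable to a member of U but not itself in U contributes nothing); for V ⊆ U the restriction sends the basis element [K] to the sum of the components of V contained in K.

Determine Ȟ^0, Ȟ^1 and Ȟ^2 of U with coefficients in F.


cover nerve:
  U13={q,u} U14={q} U15={q} U23={r} U24={p,r} U25={r} U34={q,r,t,v} U35={q,r,v} U45={q,r,v}
  U134={q} U135={q} U145={q} U234={r} U235={r} U245={r} U345={q,r,v}
  U1345={q} U2345={r}
components per intersection:
  U1: {q} {u}
  U2: {p,r}
  U3: {q} {r} {t,v} {u}
  U4: {p,r} {q} {t,v}
  U5: {q} {r} {s} {v}
  U13: {q} {u}
  U14: {q}
  U15: {q}
  U23: {r}
  U24: {p,r}
  U25: {r}
  U34: {q} {r} {t,v}
  U35: {q} {r} {v}
  U45: {q} {r} {v}
  U134: {q}
  U135: {q}
  U145: {q}
  U234: {r}
  U235: {r}
  U245: {r}
  U345: {q} {r} {v}
  U1345: {q}
  U2345: {r}
C dims 14,16,9,2; δ0: rk 9, SNF 1^9; δ1: rk 7, SNF 1^7; δ2: rk 2, SNF 1^2
Ȟ^0: (14−9)−0=5 ⇒ Z^5
Ȟ^1: (16−7)−9=0 ⇒ 0
Ȟ^2: (9−2)−7=0 ⇒ 0

Ȟ^0 ≅ Z^5; Ȟ^1 ≅ 0; Ȟ^2 ≅ 0


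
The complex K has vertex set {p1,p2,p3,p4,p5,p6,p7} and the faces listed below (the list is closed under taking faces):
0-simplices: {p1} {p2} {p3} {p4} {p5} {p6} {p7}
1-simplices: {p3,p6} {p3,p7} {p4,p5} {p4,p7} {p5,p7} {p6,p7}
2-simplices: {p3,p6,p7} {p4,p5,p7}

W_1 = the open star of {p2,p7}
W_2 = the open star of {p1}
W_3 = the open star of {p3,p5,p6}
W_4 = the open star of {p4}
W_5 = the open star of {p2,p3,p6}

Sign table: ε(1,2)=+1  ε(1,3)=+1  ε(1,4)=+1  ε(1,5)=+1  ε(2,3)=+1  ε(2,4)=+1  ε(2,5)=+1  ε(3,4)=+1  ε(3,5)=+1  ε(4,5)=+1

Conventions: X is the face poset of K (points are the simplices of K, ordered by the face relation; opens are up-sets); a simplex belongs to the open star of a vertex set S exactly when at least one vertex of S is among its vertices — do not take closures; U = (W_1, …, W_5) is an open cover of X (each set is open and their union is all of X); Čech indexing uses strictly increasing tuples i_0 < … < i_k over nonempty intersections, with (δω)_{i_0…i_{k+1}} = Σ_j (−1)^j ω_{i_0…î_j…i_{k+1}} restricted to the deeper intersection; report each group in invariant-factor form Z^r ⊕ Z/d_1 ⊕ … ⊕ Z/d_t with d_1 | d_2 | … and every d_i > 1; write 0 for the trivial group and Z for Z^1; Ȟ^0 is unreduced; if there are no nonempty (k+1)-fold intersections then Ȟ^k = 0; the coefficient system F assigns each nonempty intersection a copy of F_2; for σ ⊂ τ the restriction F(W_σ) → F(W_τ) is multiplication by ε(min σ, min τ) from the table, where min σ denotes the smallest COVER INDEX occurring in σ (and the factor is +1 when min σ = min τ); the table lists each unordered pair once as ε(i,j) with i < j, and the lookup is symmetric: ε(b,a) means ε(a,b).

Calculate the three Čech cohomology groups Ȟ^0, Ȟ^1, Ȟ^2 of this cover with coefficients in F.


Ȟ^0 = Z/2 ⊕ Z/2, Ȟ^1 = 0, Ȟ^2 = 0

cover nerve:
  W1={{p2},{p7},{p3,p7},{p4,p7},{p5,p7},{p6,p7},{p3,p6,p7},{p4,p5,p7}} W2={{p1}} W3={{p3},{p5},{p6},{p3,p6},{p3,p7},{p4,p5},{p5,p7},{p6,p7},{p3,p6,p7},{p4,p5,p7}} W4={{p4},{p4,p5},{p4,p7},{p4,p5,p7}} W5={{p2},{p3},{p6},{p3,p6},{p3,p7},{p6,p7},{p3,p6,p7}}
  W13={{p3,p7},{p5,p7},{p6,p7},{p3,p6,p7},{p4,p5,p7}} W14={{p4,p7},{p4,p5,p7}} W15={{p2},{p3,p7},{p6,p7},{p3,p6,p7}} W34={{p4,p5},{p4,p5,p7}} W35={{p3},{p6},{p3,p6},{p3,p7},{p6,p7},{p3,p6,p7}}
  W134={{p4,p5,p7}} W135={{p3,p7},{p6,p7},{p3,p6,p7}}
C dims 5,5,2; δ0: rk_F2 3; δ1: rk_F2 2
Ȟ^0: (5−3)−0=2 ⇒ Z/2 ⊕ Z/2
Ȟ^1: (5−2)−3=0 ⇒ 0
Ȟ^2: (2−0)−2=0 ⇒ 0


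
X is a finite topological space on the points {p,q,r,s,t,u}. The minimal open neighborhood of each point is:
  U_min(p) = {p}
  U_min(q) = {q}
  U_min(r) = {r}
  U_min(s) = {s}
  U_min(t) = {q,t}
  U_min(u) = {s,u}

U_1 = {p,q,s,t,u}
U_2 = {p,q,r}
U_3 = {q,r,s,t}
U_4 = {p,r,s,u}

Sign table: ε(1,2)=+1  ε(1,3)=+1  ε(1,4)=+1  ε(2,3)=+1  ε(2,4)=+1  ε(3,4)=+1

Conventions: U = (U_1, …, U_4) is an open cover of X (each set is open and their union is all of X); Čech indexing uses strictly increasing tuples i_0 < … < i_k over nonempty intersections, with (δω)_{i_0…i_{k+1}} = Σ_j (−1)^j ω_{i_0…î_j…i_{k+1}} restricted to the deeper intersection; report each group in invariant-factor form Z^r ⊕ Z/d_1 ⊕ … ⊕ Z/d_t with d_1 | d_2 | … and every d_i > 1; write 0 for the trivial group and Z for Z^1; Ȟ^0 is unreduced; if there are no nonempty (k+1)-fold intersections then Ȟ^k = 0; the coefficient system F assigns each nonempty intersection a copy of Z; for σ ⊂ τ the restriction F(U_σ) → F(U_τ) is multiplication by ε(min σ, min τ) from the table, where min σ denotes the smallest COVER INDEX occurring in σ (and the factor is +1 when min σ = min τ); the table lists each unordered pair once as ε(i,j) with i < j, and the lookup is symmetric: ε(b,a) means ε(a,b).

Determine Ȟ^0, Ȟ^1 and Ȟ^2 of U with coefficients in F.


Ȟ^0 ≅ Z, Ȟ^1 ≅ 0 and Ȟ^2 ≅ Z

intersection data:
  U12={p,q} U13={q,s,t} U14={p,s,u} U23={q,r} U24={p,r} U34={r,s}
  U123={q} U124={p} U134={s} U234={r}
C dims 4,6,4; δ0: rk 3, SNF 1^3; δ1: rk 3, SNF 1^3
Ȟ^0 = (4 − 3) − 0 = 1, so Ȟ^0 ≅ Z
Ȟ^1 = (6 − 3) − 3 = 0, so Ȟ^1 ≅ 0
Ȟ^2 = (4 − 0) − 3 = 1, so Ȟ^2 ≅ Z


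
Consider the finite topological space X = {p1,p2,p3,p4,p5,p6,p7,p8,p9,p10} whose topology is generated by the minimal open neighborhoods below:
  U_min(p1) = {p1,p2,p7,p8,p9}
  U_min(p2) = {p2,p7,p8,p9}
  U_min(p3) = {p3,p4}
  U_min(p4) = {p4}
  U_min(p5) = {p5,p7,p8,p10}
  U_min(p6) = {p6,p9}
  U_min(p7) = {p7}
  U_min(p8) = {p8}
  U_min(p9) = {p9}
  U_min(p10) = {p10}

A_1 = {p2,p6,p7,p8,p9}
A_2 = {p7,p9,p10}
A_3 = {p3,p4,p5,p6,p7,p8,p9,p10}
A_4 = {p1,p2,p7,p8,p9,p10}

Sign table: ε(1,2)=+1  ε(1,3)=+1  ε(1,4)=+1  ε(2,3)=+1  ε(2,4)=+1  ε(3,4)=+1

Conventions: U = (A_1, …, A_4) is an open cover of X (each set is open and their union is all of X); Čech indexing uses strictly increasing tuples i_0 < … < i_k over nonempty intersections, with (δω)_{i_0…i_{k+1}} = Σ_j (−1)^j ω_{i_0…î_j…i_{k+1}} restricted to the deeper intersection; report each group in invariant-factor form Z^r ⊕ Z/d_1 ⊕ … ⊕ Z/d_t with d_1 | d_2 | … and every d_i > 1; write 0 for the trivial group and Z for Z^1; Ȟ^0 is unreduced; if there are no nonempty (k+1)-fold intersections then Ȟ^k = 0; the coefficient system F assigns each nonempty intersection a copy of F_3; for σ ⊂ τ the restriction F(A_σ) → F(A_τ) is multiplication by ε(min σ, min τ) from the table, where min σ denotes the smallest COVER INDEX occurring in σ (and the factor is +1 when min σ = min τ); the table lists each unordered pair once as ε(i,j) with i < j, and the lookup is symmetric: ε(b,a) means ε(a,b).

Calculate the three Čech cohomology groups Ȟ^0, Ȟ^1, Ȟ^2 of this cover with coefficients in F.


nerve of the cover:
  A12={p7,p9} A13={p6,p7,p8,p9} A14={p2,p7,p8,p9} A23={p7,p9,p10} A24={p7,p9,p10} A34={p7,p8,p9,p10}
  A123={p7,p9} A124={p7,p9} A134={p7,p8,p9} A234={p7,p9,p10}
  A1234={p7,p9}
C dims 4,6,4,1; δ0: rk_F3 3; δ1: rk_F3 3; δ2: rk_F3 1
Ȟ^0 = (4 − 3) − 0 = 1, so Ȟ^0 ≅ Z/3
Ȟ^1 = (6 − 3) − 3 = 0, so Ȟ^1 ≅ 0
Ȟ^2 = (4 − 1) − 3 = 0, so Ȟ^2 ≅ 0

Ȟ^0 = Z/3; Ȟ^1 = 0; Ȟ^2 = 0


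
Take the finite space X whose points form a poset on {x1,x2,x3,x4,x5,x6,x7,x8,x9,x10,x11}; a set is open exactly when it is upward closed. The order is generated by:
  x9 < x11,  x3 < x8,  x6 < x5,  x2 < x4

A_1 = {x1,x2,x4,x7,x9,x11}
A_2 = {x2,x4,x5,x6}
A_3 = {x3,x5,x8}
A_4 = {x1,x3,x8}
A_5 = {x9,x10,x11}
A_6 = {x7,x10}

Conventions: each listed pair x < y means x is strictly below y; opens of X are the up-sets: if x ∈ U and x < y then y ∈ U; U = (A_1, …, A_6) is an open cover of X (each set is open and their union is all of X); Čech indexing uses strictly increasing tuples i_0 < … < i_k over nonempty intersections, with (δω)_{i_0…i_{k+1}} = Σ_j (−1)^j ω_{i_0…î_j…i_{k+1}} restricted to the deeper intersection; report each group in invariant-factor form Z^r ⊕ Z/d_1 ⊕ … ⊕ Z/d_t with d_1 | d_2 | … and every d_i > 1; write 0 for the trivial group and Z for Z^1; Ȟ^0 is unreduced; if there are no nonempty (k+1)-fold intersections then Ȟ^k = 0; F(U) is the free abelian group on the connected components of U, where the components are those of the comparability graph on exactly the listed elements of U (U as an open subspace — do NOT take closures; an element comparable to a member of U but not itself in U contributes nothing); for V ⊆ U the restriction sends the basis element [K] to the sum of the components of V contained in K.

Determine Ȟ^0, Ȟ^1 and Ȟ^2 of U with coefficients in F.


nonempty intersections:
  A12={x2,x4} A14={x1} A15={x9,x11} A16={x7} A23={x5} A34={x3,x8} A56={x10}
components per intersection:
  A1: {x1} {x2,x4} {x7} {x9,x11}
  A2: {x2,x4} {x5,x6}
  A3: {x3,x8} {x5}
  A4: {x1} {x3,x8}
  A5: {x9,x11} {x10}
  A6: {x7} {x10}
  A12: {x2,x4}
  A14: {x1}
  A15: {x9,x11}
  A16: {x7}
  A23: {x5}
  A34: {x3,x8}
  A56: {x10}
C dims 14,7; δ0: rk 7, SNF 1^7
Ȟ^0: (14−7)−0=7 ⇒ Z^7
Ȟ^1: (7−0)−7=0 ⇒ 0
Ȟ^2: (0−0)−0=0 ⇒ 0

Ȟ^0 ≅ Z^7; Ȟ^1 ≅ 0; Ȟ^2 ≅ 0


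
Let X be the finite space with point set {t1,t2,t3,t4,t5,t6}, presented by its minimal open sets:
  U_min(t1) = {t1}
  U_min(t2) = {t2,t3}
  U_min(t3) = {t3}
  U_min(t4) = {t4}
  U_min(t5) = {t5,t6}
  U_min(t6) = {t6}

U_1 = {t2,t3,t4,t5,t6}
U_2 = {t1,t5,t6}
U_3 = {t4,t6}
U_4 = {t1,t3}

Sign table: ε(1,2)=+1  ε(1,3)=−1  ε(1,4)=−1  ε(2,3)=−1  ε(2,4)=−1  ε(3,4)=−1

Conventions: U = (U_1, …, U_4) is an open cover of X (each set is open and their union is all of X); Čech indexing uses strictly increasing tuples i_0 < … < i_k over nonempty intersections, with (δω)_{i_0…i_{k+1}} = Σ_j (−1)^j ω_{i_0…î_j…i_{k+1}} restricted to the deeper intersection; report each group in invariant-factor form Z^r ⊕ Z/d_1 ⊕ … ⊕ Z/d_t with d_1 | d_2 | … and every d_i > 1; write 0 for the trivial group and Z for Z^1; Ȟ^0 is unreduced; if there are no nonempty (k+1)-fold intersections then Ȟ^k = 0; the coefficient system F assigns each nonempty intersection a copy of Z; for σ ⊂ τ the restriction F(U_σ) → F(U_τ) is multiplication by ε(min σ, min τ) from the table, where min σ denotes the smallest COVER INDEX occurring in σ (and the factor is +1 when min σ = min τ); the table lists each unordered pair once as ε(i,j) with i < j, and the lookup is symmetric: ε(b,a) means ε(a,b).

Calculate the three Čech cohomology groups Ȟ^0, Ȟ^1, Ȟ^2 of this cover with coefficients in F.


Ȟ^0 = Z,  Ȟ^1 = Z,  Ȟ^2 = 0

cover nerve:
  U12={t5,t6} U13={t4,t6} U14={t3} U23={t6} U24={t1}
  U123={t6}
C dims 4,5,1; δ0: rk 3, SNF 1^3; δ1: rk 1, SNF 1^1
Ȟ^0: (4−3)−0=1 ⇒ Z
Ȟ^1: (5−1)−3=1 ⇒ Z
Ȟ^2: (1−0)−1=0 ⇒ 0


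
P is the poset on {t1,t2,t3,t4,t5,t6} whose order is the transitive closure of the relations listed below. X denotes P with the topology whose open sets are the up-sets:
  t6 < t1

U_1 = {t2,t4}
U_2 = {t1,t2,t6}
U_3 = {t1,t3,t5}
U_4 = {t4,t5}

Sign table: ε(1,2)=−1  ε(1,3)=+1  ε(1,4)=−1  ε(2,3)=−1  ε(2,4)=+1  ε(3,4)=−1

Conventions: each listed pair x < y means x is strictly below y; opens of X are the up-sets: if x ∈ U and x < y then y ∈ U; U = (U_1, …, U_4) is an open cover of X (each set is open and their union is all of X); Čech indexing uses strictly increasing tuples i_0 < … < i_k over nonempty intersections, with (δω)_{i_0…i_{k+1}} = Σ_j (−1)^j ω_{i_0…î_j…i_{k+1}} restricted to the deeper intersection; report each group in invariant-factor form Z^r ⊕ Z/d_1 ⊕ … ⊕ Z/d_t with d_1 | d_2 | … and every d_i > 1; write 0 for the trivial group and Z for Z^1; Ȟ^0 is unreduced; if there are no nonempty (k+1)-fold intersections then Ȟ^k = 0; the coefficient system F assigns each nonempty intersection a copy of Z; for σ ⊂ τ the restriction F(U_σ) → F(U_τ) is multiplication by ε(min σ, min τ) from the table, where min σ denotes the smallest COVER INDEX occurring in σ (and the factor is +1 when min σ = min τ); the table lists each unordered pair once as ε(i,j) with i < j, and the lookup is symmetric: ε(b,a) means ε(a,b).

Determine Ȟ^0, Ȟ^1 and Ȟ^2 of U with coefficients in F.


nonempty overlaps:
  U12={t2} U14={t4} U23={t1} U34={t5}
C dims 4,4; δ0: rk 3, SNF 1^3
degree 0: 4−3−0 = 1 → Ȟ^0 ≅ Z
degree 1: 4−0−3 = 1 → Ȟ^1 ≅ Z
degree 2: 0−0−0 = 0 → Ȟ^2 ≅ 0

Ȟ^0 = Z; Ȟ^1 = Z; Ȟ^2 = 0


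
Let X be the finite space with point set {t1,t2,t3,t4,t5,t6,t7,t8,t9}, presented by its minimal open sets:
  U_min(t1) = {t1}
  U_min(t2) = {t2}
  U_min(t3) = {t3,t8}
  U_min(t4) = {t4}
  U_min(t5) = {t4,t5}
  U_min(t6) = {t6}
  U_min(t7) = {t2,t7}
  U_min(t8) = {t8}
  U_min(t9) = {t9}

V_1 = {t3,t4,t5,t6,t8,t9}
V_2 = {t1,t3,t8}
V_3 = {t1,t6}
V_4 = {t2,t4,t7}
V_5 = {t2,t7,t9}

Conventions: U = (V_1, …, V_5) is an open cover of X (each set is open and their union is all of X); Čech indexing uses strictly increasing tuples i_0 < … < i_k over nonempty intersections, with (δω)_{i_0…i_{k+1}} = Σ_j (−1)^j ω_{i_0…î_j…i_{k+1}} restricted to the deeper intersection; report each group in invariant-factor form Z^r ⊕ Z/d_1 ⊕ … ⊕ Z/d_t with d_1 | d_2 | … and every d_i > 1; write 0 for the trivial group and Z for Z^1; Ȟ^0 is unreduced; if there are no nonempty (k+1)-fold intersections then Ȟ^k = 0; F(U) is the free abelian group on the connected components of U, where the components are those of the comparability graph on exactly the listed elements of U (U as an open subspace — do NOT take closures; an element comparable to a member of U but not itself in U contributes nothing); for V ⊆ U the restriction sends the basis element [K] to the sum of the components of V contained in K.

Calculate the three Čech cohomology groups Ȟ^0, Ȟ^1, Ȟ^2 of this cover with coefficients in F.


nerve of the cover:
  V12={t3,t8} V13={t6} V14={t4} V15={t9} V23={t1} V45={t2,t7}
components per intersection:
  V1: {t3,t8} {t4,t5} {t6} {t9}
  V2: {t1} {t3,t8}
  V3: {t1} {t6}
  V4: {t2,t7} {t4}
  V5: {t2,t7} {t9}
  V12: {t3,t8}
  V13: {t6}
  V14: {t4}
  V15: {t9}
  V23: {t1}
  V45: {t2,t7}
C dims 12,6; δ0: rk 6, SNF 1^6
Ȟ^0 = (12 − 6) − 0 = 6, so Ȟ^0 ≅ Z^6
Ȟ^1 = (6 − 0) − 6 = 0, so Ȟ^1 ≅ 0
Ȟ^2 = (0 − 0) − 0 = 0, so Ȟ^2 ≅ 0

Ȟ^0 = Z^6,  Ȟ^1 = 0,  Ȟ^2 = 0


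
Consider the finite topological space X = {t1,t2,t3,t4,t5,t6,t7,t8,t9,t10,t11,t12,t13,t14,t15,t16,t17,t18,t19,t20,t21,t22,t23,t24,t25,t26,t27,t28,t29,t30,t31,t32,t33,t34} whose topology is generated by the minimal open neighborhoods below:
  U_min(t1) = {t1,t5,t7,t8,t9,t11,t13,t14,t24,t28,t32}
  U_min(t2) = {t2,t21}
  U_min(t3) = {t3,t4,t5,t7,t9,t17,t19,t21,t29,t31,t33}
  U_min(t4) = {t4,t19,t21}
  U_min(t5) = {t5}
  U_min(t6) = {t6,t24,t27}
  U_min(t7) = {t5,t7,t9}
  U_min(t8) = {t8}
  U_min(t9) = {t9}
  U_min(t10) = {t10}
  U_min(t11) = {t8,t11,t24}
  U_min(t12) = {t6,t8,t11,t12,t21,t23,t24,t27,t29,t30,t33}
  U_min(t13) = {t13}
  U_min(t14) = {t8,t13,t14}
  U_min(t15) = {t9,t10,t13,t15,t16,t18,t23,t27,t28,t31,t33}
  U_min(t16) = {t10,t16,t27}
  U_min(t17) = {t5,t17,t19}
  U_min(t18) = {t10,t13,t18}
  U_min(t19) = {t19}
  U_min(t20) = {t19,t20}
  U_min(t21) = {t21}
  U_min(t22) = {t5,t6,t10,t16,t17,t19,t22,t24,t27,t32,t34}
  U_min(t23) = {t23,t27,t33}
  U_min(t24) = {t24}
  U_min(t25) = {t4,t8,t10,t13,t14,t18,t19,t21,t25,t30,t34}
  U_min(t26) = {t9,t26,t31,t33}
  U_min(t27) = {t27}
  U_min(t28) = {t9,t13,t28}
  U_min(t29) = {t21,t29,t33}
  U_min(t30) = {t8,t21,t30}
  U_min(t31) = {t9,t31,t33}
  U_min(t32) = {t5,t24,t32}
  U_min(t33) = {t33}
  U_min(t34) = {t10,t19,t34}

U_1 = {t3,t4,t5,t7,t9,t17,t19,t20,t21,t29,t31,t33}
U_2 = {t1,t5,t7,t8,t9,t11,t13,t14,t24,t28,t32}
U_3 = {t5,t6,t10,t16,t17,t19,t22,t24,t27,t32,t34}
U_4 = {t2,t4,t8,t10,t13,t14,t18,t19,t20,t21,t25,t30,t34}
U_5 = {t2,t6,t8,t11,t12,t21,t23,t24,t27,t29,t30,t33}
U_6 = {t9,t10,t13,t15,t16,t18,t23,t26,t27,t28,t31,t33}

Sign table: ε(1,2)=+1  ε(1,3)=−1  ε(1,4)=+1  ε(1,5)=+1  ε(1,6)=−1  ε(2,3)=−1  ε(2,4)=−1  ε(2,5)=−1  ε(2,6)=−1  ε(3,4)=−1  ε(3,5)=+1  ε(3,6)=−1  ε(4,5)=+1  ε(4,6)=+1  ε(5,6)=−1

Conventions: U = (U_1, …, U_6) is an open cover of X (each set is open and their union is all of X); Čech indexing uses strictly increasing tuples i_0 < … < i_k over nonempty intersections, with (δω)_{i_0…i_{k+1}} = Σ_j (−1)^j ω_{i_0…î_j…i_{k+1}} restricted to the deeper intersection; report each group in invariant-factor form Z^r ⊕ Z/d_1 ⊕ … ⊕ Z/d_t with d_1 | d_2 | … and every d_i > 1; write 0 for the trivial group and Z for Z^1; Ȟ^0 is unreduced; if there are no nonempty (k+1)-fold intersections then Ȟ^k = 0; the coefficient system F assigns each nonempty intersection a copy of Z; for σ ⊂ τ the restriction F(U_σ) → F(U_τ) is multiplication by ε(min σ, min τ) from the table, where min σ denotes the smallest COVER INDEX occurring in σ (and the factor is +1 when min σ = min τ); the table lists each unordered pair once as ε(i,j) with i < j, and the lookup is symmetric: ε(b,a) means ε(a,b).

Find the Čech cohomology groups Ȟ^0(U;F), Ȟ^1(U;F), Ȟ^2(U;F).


nerve of the cover:
  U12={t5,t7,t9} U13={t5,t17,t19} U14={t4,t19,t20,t21} U15={t21,t29,t33} U16={t9,t31,t33} U23={t5,t24,t32} U24={t8,t13,t14} U25={t8,t11,t24} U26={t9,t13,t28} U34={t10,t19,t34} U35={t6,t24,t27} U36={t10,t16,t27} U45={t2,t8,t21,t30} U46={t10,t13,t18} U56={t23,t27,t33}
  U123={t5} U126={t9} U134={t19} U145={t21} U156={t33} U235={t24} U245={t8} U246={t13} U346={t10} U356={t27}
C dims 6,15,10; δ0: rk 6, SNF 1^5·2; δ1: rk 9, SNF 1^9
Ȟ^0 = (6 − 6) − 0 = 0, so Ȟ^0 ≅ 0
Ȟ^1 = (15 − 9) − 6 = 0 plus torsion [2], so Ȟ^1 ≅ Z/2
Ȟ^2 = (10 − 0) − 9 = 1, so Ȟ^2 ≅ Z

Ȟ^0(U;F) ≅ 0, Ȟ^1(U;F) ≅ Z/2 and Ȟ^2(U;F) ≅ Z


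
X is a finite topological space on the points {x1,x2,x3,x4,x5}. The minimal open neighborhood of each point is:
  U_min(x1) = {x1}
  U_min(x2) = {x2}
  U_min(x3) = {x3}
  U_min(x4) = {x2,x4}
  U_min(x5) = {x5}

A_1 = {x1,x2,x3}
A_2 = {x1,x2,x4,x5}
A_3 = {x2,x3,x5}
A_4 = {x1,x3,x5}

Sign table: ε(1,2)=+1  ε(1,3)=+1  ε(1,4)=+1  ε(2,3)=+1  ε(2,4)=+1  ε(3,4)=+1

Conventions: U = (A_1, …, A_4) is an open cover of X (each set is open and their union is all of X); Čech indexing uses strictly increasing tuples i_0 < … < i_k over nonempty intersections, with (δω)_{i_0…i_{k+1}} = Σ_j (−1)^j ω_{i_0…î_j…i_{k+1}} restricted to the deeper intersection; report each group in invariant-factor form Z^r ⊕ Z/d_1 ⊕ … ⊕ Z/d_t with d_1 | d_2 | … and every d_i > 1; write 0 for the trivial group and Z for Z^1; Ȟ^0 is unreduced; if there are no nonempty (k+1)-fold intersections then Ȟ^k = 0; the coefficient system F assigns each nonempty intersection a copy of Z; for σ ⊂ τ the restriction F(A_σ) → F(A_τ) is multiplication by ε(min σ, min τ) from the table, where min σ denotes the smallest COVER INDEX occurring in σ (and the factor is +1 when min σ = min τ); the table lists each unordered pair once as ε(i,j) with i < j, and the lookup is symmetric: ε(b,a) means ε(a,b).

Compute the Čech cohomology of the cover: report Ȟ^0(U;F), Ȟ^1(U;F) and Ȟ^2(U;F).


Ȟ^0 = Z; Ȟ^1 = 0; Ȟ^2 = Z

nonempty overlaps:
  A12={x1,x2} A13={x2,x3} A14={x1,x3} A23={x2,x5} A24={x1,x5} A34={x3,x5}
  A123={x2} A124={x1} A134={x3} A234={x5}
C dims 4,6,4; δ0: rk 3, SNF 1^3; δ1: rk 3, SNF 1^3
degree 0: 4−3−0 = 1 → Ȟ^0 ≅ Z
degree 1: 6−3−3 = 0 → Ȟ^1 ≅ 0
degree 2: 4−0−3 = 1 → Ȟ^2 ≅ Z


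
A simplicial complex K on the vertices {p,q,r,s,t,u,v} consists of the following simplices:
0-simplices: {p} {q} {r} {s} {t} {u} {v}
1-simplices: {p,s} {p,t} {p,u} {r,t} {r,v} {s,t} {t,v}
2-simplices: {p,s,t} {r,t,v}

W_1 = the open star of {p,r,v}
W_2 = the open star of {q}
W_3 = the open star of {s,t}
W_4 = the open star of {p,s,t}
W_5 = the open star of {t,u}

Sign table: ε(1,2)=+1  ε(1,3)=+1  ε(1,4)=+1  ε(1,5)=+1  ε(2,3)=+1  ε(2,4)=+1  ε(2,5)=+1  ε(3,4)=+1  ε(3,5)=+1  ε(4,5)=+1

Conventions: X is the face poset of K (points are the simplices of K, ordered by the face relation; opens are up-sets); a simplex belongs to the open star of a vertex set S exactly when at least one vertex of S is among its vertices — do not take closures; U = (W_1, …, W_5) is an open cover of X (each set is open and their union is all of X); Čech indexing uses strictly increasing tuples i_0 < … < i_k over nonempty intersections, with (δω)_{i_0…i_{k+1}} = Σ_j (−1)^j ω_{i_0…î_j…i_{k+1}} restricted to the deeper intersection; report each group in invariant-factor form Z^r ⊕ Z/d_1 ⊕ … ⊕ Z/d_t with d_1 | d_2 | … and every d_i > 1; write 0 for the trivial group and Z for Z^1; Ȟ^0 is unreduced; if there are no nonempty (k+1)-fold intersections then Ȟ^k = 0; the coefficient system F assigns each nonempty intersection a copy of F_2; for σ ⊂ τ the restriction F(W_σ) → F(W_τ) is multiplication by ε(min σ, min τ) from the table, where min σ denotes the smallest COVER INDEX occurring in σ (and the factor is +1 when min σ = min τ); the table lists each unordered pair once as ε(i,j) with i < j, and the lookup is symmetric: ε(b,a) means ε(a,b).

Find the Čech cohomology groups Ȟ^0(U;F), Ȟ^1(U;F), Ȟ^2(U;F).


Ȟ^0 = Z/2 ⊕ Z/2, Ȟ^1 = 0, Ȟ^2 = 0

nonempty overlaps:
  W1={{p},{r},{v},{p,s},{p,t},{p,u},{r,t},{r,v},{t,v},{p,s,t},{r,t,v}} W2={{q}} W3={{s},{t},{p,s},{p,t},{r,t},{s,t},{t,v},{p,s,t},{r,t,v}} W4={{p},{s},{t},{p,s},{p,t},{p,u},{r,t},{s,t},{t,v},{p,s,t},{r,t,v}} W5={{t},{u},{p,t},{p,u},{r,t},{s,t},{t,v},{p,s,t},{r,t,v}}
  W13={{p,s},{p,t},{r,t},{t,v},{p,s,t},{r,t,v}} W14={{p},{p,s},{p,t},{p,u},{r,t},{t,v},{p,s,t},{r,t,v}} W15={{p,t},{p,u},{r,t},{t,v},{p,s,t},{r,t,v}} W34={{s},{t},{p,s},{p,t},{r,t},{s,t},{t,v},{p,s,t},{r,t,v}} W35={{t},{p,t},{r,t},{s,t},{t,v},{p,s,t},{r,t,v}} W45={{t},{p,t},{p,u},{r,t},{s,t},{t,v},{p,s,t},{r,t,v}}
  W134={{p,s},{p,t},{r,t},{t,v},{p,s,t},{r,t,v}} W135={{p,t},{r,t},{t,v},{p,s,t},{r,t,v}} W145={{p,t},{p,u},{r,t},{t,v},{p,s,t},{r,t,v}} W345={{t},{p,t},{r,t},{s,t},{t,v},{p,s,t},{r,t,v}}
  W1345={{p,t},{r,t},{t,v},{p,s,t},{r,t,v}}
C dims 5,6,4,1; δ0: rk_F2 3; δ1: rk_F2 3; δ2: rk_F2 1
degree 0: 5−3−0 = 2 → Ȟ^0 ≅ Z/2 ⊕ Z/2
degree 1: 6−3−3 = 0 → Ȟ^1 ≅ 0
degree 2: 4−1−3 = 0 → Ȟ^2 ≅ 0


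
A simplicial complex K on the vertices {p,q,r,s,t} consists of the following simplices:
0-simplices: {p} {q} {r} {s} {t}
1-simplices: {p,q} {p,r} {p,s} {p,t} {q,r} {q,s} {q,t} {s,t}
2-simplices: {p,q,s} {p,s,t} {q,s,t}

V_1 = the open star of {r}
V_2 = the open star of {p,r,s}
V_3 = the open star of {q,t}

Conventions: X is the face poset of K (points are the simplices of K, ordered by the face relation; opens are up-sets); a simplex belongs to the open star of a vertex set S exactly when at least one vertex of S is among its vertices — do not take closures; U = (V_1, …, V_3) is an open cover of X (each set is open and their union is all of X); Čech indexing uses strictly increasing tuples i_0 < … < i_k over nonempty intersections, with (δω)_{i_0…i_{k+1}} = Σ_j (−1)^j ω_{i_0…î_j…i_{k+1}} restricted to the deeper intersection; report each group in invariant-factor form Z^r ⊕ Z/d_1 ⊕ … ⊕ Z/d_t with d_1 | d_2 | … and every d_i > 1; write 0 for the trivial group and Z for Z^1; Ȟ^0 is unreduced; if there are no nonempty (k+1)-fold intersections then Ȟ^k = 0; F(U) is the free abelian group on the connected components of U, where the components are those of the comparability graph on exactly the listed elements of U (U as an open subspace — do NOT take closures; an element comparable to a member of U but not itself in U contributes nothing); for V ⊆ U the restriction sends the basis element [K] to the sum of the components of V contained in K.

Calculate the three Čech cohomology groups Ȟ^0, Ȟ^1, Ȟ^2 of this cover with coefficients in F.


Ȟ^0(U;F) ≅ Z, Ȟ^1(U;F) ≅ Z and Ȟ^2(U;F) ≅ 0

nerve simplices:
  V1={{r},{p,r},{q,r}} V2={{p},{r},{s},{p,q},{p,r},{p,s},{p,t},{q,r},{q,s},{s,t},{p,q,s},{p,s,t},{q,s,t}} V3={{q},{t},{p,q},{p,t},{q,r},{q,s},{q,t},{s,t},{p,q,s},{p,s,t},{q,s,t}}
  V12={{r},{p,r},{q,r}} V13={{q,r}} V23={{p,q},{p,t},{q,r},{q,s},{s,t},{p,q,s},{p,s,t},{q,s,t}}
  V123={{q,r}}
components per intersection:
  V1: {{r},{p,r},{q,r}}
  V2: {{p},{r},{s},{p,q},{p,r},{p,s},{p,t},{q,r},{q,s},{s,t},{p,q,s},{p,s,t},{q,s,t}}
  V3: {{q},{t},{p,q},{p,t},{q,r},{q,s},{q,t},{s,t},{p,q,s},{p,s,t},{q,s,t}}
  V12: {{r},{p,r},{q,r}}
  V13: {{q,r}}
  V23: {{p,q},{p,t},{q,s},{s,t},{p,q,s},{p,s,t},{q,s,t}} {{q,r}}
  V123: {{q,r}}
C dims 3,4,1; δ0: rk 2, SNF 1^2; δ1: rk 1, SNF 1^1
degree 0: 3−2−0 = 1 → Ȟ^0 ≅ Z
degree 1: 4−1−2 = 1 → Ȟ^1 ≅ Z
degree 2: 1−0−1 = 0 → Ȟ^2 ≅ 0
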